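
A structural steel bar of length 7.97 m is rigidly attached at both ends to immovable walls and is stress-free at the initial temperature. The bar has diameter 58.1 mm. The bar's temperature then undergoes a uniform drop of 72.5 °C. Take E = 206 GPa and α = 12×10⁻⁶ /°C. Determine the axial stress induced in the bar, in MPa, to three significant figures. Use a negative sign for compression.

Free thermal expansion αLΔT = 12e-6 · 7970 · -72.5 = -6.934 mm.
The walls impose strain ε = −(-6.934)/7970 = 8.7000e-04; σ = Eε = 206000 · 8.7000e-04 = 179.2 MPa.

179 MPa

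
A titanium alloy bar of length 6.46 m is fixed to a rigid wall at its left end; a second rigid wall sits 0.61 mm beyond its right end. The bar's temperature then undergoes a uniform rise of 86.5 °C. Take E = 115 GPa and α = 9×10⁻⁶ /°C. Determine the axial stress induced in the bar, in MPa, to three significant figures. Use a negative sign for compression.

Free thermal expansion αLΔT = 9e-6 · 6460 · 86.5 = 5.029 mm.
The walls engage after the gap closes; constrained expansion = 5.029 − 0.61 = 4.419 mm.
The walls impose strain ε = −(4.419)/6460 = -6.8407e-04; σ = Eε = 115000 · -6.8407e-04 = -78.67 MPa.

-78.7 MPa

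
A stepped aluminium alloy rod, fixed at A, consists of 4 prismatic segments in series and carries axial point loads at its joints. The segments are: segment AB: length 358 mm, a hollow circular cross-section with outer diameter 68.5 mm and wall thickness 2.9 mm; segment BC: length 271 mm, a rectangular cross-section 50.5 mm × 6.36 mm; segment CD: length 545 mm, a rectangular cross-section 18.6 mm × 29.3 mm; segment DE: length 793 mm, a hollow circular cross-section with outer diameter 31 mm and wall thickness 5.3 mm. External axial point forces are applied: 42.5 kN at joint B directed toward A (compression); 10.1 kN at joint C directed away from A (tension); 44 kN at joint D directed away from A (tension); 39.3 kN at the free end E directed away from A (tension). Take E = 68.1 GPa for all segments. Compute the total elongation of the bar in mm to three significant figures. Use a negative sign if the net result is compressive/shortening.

Internal axial forces (sectioning from the free end, tension +): N_DE = 39.3 kN, N_CD = 83.3 kN, N_BC = 93.4 kN, N_AB = 50.9 kN.
A_AB = 597.7 mm².
A_BC = 321.2 mm².
A_CD = 545 mm².
A_DE = 427.9 mm².
δ_AB = 50900·358/(597.7·68100) = 0.4477 mm
δ_BC = 93400·271/(321.2·68100) = 1.157 mm
δ_CD = 83300·545/(545·68100) = 1.223 mm
δ_DE = 39300·793/(427.9·68100) = 1.069 mm
δ = Σδ_i = 3.898 mm.

3.90 mm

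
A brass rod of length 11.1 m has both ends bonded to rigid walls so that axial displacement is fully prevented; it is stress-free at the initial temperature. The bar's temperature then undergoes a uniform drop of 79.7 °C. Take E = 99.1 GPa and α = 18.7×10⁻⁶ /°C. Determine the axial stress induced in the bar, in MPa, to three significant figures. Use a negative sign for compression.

Free thermal expansion αLΔT = 18.7e-6 · 11100 · -79.7 = -16.54 mm.
The walls impose strain ε = −(-16.54)/11100 = 1.4904e-03; σ = Eε = 99100 · 1.4904e-03 = 147.7 MPa.

148 MPa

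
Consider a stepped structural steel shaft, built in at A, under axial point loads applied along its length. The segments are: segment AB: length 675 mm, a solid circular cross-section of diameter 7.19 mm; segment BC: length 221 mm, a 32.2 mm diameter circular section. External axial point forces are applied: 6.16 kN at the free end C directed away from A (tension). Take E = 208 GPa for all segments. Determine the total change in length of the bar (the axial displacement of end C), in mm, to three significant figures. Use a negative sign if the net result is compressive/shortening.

Internal axial forces (sectioning from the free end, tension +): N_BC = 6.16 kN, N_AB = 6.16 kN.
A_AB = 40.6 mm².
A_BC = 814.3 mm².
δ_AB = 6160·675/(40.6·208000) = 0.4923 mm
δ_BC = 6160·221/(814.3·208000) = 0.008037 mm
δ = Σδ_i = 0.5004 mm.

0.500 mm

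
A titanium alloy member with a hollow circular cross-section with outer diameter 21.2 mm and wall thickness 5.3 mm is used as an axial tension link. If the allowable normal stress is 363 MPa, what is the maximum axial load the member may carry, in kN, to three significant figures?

96.1 kN

A = 264.7 mm².
P_max = σ_allow · A = 363 · 264.7 = 96100 N = 96.1 kN.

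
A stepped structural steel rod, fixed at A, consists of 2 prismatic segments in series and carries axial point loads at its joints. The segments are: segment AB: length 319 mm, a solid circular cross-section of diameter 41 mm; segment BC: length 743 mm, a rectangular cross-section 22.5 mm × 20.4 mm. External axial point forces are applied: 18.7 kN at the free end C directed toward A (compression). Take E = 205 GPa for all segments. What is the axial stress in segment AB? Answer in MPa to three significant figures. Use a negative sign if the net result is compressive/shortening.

Internal axial forces (sectioning from the free end, tension +): N_BC = -18.7 kN, N_AB = -18.7 kN.
A_AB = 1320 mm².
σ_AB = N_AB/A_AB = -18700/1320 = -14.16 MPa.

-14.2 MPa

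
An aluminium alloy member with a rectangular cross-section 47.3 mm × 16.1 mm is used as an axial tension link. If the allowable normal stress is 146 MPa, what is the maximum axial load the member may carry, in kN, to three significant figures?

111 kN

A = 761.5 mm².
P_max = σ_allow · A = 146 · 761.5 = 111200 N = 111.2 kN.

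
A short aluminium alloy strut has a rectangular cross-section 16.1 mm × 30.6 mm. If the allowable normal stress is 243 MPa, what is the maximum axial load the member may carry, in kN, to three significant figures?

120 kN

A = 492.7 mm².
P_max = σ_allow · A = 243 · 492.7 = 119700 N = 119.7 kN.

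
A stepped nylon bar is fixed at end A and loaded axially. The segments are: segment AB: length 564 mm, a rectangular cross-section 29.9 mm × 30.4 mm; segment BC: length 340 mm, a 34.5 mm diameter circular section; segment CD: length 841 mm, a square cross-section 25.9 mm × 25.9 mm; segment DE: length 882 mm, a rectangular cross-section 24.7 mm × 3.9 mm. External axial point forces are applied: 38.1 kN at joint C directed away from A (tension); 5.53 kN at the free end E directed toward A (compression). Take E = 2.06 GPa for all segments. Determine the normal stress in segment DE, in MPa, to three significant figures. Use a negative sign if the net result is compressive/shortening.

-57.4 MPa

Internal axial forces (sectioning from the free end, tension +): N_DE = -5.53 kN, N_CD = -5.53 kN, N_BC = 32.57 kN, N_AB = 32.57 kN.
A_DE = 96.33 mm².
σ_DE = N_DE/A_DE = -5530/96.33 = -57.41 MPa.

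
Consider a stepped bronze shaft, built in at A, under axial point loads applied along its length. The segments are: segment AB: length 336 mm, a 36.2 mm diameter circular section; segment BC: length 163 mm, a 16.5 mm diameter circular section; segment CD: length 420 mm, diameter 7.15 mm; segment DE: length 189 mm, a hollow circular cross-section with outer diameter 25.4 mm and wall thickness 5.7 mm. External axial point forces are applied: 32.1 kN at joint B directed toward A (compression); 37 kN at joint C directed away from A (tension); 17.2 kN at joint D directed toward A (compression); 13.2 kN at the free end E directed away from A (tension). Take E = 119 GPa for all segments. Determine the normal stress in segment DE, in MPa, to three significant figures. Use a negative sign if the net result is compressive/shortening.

37.4 MPa

Internal axial forces (sectioning from the free end, tension +): N_DE = 13.2 kN, N_CD = -4 kN, N_BC = 33 kN, N_AB = 0.9 kN.
A_DE = 352.8 mm².
σ_DE = N_DE/A_DE = 13200/352.8 = 37.42 MPa.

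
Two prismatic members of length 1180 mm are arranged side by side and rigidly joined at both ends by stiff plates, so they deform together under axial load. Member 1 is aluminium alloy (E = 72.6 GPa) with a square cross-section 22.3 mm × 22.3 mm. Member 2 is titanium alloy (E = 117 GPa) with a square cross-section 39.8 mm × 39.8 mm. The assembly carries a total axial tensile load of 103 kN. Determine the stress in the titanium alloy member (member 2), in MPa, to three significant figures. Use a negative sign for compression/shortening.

54.4 MPa

A_1 = 497.3 mm².
A_2 = 1584 mm².
Equal strain + equilibrium ⇒ each member carries load in proportion to AE: A₁E₁ = 36100000 N, A₂E₂ = 185300000 N, ΣAE = 221400000 N.
σ₂ = P·E₂/ΣAE = 103000·117000/221400000 = 54.42 MPa.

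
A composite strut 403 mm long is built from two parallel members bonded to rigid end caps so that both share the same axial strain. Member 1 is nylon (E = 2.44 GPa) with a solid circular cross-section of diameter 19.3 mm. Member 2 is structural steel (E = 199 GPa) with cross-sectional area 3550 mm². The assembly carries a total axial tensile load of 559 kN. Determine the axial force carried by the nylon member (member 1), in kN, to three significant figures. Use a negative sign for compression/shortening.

0.564 kN

A_1 = 292.6 mm².
Equal strain + equilibrium ⇒ each member carries load in proportion to AE: A₁E₁ = 713800 N, A₂E₂ = 706400000 N, ΣAE = 707200000 N.
F₁ = P·A₁E₁/ΣAE = 559000·713800/707200000 = 564.3 N.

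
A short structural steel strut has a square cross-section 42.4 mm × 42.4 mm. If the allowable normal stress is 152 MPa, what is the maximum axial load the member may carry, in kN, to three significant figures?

A = 1798 mm².
P_max = σ_allow · A = 152 · 1798 = 273300 N = 273.3 kN.

273 kN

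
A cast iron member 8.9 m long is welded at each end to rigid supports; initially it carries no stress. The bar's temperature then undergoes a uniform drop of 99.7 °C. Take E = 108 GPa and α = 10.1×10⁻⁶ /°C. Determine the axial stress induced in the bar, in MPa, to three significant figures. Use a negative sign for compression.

109 MPa

Free thermal expansion αLΔT = 10.1e-6 · 8900 · -99.7 = -8.962 mm.
The walls impose strain ε = −(-8.962)/8900 = 1.0070e-03; σ = Eε = 108000 · 1.0070e-03 = 108.8 MPa.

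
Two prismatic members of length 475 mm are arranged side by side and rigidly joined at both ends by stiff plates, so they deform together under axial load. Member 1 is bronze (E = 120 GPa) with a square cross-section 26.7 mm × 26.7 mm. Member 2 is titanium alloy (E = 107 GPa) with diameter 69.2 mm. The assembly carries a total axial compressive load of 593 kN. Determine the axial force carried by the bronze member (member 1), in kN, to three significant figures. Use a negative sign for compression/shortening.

-104 kN

A_1 = 712.9 mm².
A_2 = 3761 mm².
Equal strain + equilibrium ⇒ each member carries load in proportion to AE: A₁E₁ = 85550000 N, A₂E₂ = 402400000 N, ΣAE = 488000000 N.
F₁ = P·A₁E₁/ΣAE = -593000·85550000/488000000 = -104000 N.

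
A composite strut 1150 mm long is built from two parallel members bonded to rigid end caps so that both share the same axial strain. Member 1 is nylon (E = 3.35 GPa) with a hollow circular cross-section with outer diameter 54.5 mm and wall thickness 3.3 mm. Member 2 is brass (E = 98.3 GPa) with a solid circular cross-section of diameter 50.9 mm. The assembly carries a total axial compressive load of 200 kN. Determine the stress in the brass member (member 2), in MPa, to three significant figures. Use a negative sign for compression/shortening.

-97.4 MPa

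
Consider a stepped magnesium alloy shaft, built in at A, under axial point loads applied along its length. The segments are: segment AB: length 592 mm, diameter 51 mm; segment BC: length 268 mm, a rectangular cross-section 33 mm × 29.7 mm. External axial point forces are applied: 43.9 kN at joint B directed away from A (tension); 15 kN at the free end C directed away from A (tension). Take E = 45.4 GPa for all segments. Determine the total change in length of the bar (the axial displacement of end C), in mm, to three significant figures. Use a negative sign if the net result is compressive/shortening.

0.466 mm

Internal axial forces (sectioning from the free end, tension +): N_BC = 15 kN, N_AB = 58.9 kN.
A_AB = 2043 mm².
A_BC = 980.1 mm².
δ_AB = 58900·592/(2043·45400) = 0.376 mm
δ_BC = 15000·268/(980.1·45400) = 0.09034 mm
δ = Σδ_i = 0.4663 mm.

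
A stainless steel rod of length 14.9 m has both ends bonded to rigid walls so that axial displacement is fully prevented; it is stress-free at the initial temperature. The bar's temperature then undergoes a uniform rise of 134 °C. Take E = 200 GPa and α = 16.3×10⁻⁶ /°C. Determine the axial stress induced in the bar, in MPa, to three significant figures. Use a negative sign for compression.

Free thermal expansion αLΔT = 16.3e-6 · 14900 · 134 = 32.54 mm.
The walls impose strain ε = −(32.54)/14900 = -2.1842e-03; σ = Eε = 200000 · -2.1842e-03 = -436.8 MPa.

-437 MPa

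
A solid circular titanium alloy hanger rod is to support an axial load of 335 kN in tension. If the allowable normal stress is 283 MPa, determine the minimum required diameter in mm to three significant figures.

Required area A ≥ P/σ_allow = 335000/283 = 1184 mm².
For a solid circular section, d ≥ √(4A/π) = 38.82 mm.

38.8 mm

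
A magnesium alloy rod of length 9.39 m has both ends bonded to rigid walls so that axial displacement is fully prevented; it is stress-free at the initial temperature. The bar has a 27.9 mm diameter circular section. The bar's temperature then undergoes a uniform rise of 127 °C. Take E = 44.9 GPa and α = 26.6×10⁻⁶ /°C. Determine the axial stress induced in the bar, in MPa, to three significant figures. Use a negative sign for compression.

Free thermal expansion αLΔT = 26.6e-6 · 9390 · 127 = 31.72 mm.
The walls impose strain ε = −(31.72)/9390 = -3.3782e-03; σ = Eε = 44900 · -3.3782e-03 = -151.7 MPa.

-152 MPa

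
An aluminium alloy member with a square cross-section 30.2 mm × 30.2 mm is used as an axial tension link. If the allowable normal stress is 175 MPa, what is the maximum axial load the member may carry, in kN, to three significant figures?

A = 912 mm².
P_max = σ_allow · A = 175 · 912 = 159600 N = 159.6 kN.

160 kN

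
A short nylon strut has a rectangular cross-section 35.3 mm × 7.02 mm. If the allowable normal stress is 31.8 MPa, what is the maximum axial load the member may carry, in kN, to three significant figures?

A = 247.8 mm².
P_max = σ_allow · A = 31.8 · 247.8 = 7880 N = 7.88 kN.

7.88 kN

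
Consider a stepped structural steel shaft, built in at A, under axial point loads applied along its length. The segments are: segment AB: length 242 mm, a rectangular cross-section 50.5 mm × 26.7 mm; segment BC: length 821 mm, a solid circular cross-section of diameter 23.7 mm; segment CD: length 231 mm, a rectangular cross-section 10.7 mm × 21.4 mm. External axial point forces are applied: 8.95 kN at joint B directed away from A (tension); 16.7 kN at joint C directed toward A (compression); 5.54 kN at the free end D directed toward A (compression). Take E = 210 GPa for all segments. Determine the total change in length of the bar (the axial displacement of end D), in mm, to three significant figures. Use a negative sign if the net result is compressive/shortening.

-0.235 mm

Internal axial forces (sectioning from the free end, tension +): N_CD = -5.54 kN, N_BC = -22.24 kN, N_AB = -13.29 kN.
A_AB = 1348 mm².
A_BC = 441.2 mm².
A_CD = 229 mm².
δ_AB = -13290·242/(1348·210000) = -0.01136 mm
δ_BC = -22240·821/(441.2·210000) = -0.1971 mm
δ_CD = -5540·231/(229·210000) = -0.02661 mm
δ = Σδ_i = -0.2351 mm.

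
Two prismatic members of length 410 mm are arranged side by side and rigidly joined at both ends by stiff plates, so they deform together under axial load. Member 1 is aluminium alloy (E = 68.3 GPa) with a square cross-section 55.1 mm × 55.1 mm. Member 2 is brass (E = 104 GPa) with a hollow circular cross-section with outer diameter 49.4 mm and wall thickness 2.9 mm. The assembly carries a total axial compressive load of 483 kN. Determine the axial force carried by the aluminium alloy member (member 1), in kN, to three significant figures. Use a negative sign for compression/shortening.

-398 kN

A_1 = 3036 mm².
A_2 = 423.6 mm².
Equal strain + equilibrium ⇒ each member carries load in proportion to AE: A₁E₁ = 207400000 N, A₂E₂ = 44060000 N, ΣAE = 251400000 N.
F₁ = P·A₁E₁/ΣAE = -483000·207400000/251400000 = -398400 N.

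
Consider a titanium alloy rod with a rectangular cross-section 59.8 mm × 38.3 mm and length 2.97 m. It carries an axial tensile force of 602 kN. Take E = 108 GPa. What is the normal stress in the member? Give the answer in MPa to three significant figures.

263 MPa

A = 2290 mm².
σ = N/A = 602000/2290 = 262.8 MPa.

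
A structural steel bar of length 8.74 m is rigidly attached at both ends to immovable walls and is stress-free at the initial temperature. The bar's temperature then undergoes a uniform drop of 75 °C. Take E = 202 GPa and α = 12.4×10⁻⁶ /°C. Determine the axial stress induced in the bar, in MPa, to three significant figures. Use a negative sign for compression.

188 MPa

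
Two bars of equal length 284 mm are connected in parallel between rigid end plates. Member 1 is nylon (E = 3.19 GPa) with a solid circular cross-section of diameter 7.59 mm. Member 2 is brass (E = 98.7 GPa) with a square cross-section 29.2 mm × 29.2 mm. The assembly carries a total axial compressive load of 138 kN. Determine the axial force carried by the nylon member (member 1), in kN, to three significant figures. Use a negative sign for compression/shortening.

-0.236 kN

A_1 = 45.25 mm².
A_2 = 852.6 mm².
Equal strain + equilibrium ⇒ each member carries load in proportion to AE: A₁E₁ = 144300 N, A₂E₂ = 84160000 N, ΣAE = 84300000 N.
F₁ = P·A₁E₁/ΣAE = -138000·144300/84300000 = -236.3 N.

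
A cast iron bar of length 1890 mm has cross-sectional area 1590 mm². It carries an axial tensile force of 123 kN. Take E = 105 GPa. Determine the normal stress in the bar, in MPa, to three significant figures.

77.4 MPa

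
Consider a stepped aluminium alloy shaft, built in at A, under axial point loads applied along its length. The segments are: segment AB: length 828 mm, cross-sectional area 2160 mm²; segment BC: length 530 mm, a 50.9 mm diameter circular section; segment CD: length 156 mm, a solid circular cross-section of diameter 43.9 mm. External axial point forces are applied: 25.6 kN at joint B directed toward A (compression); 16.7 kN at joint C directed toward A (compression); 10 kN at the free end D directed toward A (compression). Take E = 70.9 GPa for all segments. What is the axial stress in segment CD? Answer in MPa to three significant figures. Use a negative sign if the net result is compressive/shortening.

-6.61 MPa

Internal axial forces (sectioning from the free end, tension +): N_CD = -10 kN, N_BC = -26.7 kN, N_AB = -52.3 kN.
A_CD = 1514 mm².
σ_CD = N_CD/A_CD = -10000/1514 = -6.607 MPa.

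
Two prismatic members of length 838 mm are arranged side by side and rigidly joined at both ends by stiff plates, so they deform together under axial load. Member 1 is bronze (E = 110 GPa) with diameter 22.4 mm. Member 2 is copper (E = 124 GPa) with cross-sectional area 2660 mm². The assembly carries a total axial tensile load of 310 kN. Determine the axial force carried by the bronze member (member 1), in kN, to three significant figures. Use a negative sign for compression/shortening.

A_1 = 394.1 mm².
Equal strain + equilibrium ⇒ each member carries load in proportion to AE: A₁E₁ = 43350000 N, A₂E₂ = 329800000 N, ΣAE = 373200000 N.
F₁ = P·A₁E₁/ΣAE = 310000·43350000/373200000 = 36010 N.

36.0 kN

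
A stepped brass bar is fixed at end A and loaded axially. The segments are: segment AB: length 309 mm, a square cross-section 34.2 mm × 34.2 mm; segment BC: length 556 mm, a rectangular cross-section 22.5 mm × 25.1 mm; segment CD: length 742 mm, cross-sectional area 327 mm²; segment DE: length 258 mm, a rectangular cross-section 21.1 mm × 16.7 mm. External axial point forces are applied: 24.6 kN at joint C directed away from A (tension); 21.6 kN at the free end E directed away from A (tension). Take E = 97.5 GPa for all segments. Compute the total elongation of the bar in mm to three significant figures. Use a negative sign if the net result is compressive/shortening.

Internal axial forces (sectioning from the free end, tension +): N_DE = 21.6 kN, N_CD = 21.6 kN, N_BC = 46.2 kN, N_AB = 46.2 kN.
A_AB = 1170 mm².
A_BC = 564.8 mm².
A_DE = 352.4 mm².
δ_AB = 46200·309/(1170·97500) = 0.1252 mm
δ_BC = 46200·556/(564.8·97500) = 0.4665 mm
δ_CD = 21600·742/(327·97500) = 0.5027 mm
δ_DE = 21600·258/(352.4·97500) = 0.1622 mm
δ = Σδ_i = 1.257 mm.

1.26 mm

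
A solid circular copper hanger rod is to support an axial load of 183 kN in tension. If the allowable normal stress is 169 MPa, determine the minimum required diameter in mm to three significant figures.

37.1 mm

Required area A ≥ P/σ_allow = 183000/169 = 1083 mm².
For a solid circular section, d ≥ √(4A/π) = 37.13 mm.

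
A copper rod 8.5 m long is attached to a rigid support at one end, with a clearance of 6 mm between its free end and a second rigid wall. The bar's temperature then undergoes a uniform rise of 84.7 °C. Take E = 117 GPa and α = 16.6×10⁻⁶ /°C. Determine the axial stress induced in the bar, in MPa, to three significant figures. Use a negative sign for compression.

-81.9 MPa

Free thermal expansion αLΔT = 16.6e-6 · 8500 · 84.7 = 11.95 mm.
The walls engage after the gap closes; constrained expansion = 11.95 − 6 = 5.951 mm.
The walls impose strain ε = −(5.951)/8500 = -7.0014e-04; σ = Eε = 117000 · -7.0014e-04 = -81.92 MPa.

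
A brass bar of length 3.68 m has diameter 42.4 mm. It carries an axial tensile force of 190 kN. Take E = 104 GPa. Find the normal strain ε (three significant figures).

A = 1412 mm².
σ = N/A = 134.6 MPa; ε = σ/E = 134.6/104000 = 1.294e-03.

0.00129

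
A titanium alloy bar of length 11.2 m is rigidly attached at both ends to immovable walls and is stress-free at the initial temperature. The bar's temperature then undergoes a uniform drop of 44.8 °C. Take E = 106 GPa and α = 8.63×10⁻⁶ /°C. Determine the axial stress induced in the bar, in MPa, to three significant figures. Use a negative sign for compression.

41.0 MPa

Free thermal expansion αLΔT = 8.63e-6 · 11200 · -44.8 = -4.33 mm.
The walls impose strain ε = −(-4.33)/11200 = 3.8662e-04; σ = Eε = 106000 · 3.8662e-04 = 40.98 MPa.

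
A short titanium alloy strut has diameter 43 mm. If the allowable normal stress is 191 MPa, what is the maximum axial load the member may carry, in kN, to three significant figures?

277 kN

A = 1452 mm².
P_max = σ_allow · A = 191 · 1452 = 277400 N = 277.4 kN.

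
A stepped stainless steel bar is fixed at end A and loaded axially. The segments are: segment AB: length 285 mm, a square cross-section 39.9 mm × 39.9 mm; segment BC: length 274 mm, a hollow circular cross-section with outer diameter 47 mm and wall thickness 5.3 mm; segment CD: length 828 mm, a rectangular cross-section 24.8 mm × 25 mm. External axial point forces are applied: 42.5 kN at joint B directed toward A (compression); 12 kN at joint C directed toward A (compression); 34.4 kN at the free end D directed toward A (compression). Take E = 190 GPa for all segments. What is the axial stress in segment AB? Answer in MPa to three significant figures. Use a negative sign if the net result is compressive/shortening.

Internal axial forces (sectioning from the free end, tension +): N_CD = -34.4 kN, N_BC = -46.4 kN, N_AB = -88.9 kN.
A_AB = 1592 mm².
σ_AB = N_AB/A_AB = -88900/1592 = -55.84 MPa.

-55.8 MPa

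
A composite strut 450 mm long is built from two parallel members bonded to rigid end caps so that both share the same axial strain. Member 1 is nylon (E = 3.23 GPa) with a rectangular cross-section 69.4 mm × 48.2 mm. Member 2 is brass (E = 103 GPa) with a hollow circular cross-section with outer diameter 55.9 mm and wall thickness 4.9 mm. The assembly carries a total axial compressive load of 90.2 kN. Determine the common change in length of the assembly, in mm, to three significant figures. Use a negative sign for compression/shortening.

-0.443 mm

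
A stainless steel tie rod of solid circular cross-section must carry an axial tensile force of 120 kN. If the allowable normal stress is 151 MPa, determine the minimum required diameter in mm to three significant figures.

Required area A ≥ P/σ_allow = 120000/151 = 794.7 mm².
For a solid circular section, d ≥ √(4A/π) = 31.81 mm.

31.8 mm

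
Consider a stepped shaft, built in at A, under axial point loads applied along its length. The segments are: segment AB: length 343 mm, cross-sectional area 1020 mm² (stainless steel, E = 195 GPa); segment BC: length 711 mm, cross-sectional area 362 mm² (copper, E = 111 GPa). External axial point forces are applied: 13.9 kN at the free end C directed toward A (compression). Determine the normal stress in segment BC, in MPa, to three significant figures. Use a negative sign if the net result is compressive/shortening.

Internal axial forces (sectioning from the free end, tension +): N_BC = -13.9 kN, N_AB = -13.9 kN.
σ_BC = N_BC/A_BC = -13900/362 = -38.4 MPa.

-38.4 MPa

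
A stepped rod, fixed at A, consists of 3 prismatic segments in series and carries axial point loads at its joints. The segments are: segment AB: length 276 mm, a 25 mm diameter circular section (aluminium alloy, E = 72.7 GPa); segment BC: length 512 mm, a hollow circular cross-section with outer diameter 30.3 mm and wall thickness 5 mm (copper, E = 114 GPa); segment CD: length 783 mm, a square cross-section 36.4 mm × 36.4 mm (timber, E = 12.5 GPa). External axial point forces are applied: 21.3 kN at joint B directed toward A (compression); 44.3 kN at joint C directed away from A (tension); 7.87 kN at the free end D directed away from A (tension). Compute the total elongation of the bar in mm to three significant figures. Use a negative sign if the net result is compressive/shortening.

1.20 mm

Internal axial forces (sectioning from the free end, tension +): N_CD = 7.87 kN, N_BC = 52.17 kN, N_AB = 30.87 kN.
A_AB = 490.9 mm².
A_BC = 397.4 mm².
A_CD = 1325 mm².
δ_AB = 30870·276/(490.9·72700) = 0.2387 mm
δ_BC = 52170·512/(397.4·114000) = 0.5896 mm
δ_CD = 7870·783/(1325·12500) = 0.3721 mm
δ = Σδ_i = 1.2 mm.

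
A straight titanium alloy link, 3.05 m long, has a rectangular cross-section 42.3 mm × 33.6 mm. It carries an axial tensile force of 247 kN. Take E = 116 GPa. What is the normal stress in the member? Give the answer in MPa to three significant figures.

A = 1421 mm².
σ = N/A = 247000/1421 = 173.8 MPa.

174 MPa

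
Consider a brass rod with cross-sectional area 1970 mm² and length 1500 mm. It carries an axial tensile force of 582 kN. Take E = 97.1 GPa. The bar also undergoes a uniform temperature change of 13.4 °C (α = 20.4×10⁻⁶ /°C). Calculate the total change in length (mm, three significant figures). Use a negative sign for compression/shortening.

δ_mech = NL/(AE) = 582000·1500/(1970·97100) = 4.564 mm.
δ_thermal = αLΔT = 20.4e-6·1500·13.4 = 0.41 mm.
δ = δ_mech + δ_thermal = 4.974 mm.

4.97 mm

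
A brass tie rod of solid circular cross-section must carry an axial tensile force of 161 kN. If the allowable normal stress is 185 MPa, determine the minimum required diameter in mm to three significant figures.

33.3 mm

Required area A ≥ P/σ_allow = 161000/185 = 870.3 mm².
For a solid circular section, d ≥ √(4A/π) = 33.29 mm.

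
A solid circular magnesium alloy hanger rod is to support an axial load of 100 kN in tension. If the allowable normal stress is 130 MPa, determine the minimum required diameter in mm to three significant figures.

31.3 mm

Required area A ≥ P/σ_allow = 100000/130 = 769.2 mm².
For a solid circular section, d ≥ √(4A/π) = 31.3 mm.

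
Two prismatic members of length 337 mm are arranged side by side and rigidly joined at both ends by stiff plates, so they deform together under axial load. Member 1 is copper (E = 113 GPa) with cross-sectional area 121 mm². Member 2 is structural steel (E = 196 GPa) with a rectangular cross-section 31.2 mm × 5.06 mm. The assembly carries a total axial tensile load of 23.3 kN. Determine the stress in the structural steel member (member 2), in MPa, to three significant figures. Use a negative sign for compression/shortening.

A_2 = 157.9 mm².
Equal strain + equilibrium ⇒ each member carries load in proportion to AE: A₁E₁ = 13670000 N, A₂E₂ = 30940000 N, ΣAE = 44620000 N.
σ₂ = P·E₂/ΣAE = 23300·196000/44620000 = 102.4 MPa.

102 MPa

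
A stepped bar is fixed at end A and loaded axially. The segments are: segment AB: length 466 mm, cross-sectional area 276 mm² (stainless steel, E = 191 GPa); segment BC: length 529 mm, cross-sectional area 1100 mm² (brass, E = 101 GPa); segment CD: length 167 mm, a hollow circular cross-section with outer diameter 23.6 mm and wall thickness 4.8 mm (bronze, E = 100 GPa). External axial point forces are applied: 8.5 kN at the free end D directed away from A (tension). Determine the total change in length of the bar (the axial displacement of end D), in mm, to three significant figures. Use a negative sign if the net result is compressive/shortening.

Internal axial forces (sectioning from the free end, tension +): N_CD = 8.5 kN, N_BC = 8.5 kN, N_AB = 8.5 kN.
A_CD = 283.5 mm².
δ_AB = 8500·466/(276·191000) = 0.07514 mm
δ_BC = 8500·529/(1100·101000) = 0.04047 mm
δ_CD = 8500·167/(283.5·100000) = 0.05007 mm
δ = Σδ_i = 0.1657 mm.

0.166 mm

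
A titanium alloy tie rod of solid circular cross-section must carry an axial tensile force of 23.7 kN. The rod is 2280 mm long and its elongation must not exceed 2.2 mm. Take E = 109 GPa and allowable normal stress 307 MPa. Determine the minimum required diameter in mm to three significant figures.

Required area A ≥ P/σ_allow = 23700/307 = 77.2 mm².
For a solid circular section, d ≥ √(4A/π) = 9.914 mm.
Elongation limit: A ≥ PL/(Eδ_allow) = 23700·2280/(109000·2.2) = 225.3 mm² ⇒ d ≥ 16.94 mm.
The elongation limit governs.

16.9 mm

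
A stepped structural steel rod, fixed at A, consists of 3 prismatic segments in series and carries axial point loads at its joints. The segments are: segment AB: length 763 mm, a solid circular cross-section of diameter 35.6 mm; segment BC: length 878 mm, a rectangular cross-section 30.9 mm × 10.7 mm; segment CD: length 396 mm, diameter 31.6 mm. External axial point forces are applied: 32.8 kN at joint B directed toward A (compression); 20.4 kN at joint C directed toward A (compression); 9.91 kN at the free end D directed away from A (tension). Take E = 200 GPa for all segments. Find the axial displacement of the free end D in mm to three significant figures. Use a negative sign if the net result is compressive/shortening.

Internal axial forces (sectioning from the free end, tension +): N_CD = 9.91 kN, N_BC = -10.49 kN, N_AB = -43.29 kN.
A_AB = 995.4 mm².
A_BC = 330.6 mm².
A_CD = 784.3 mm².
δ_AB = -43290·763/(995.4·200000) = -0.1659 mm
δ_BC = -10490·878/(330.6·200000) = -0.1393 mm
δ_CD = 9910·396/(784.3·200000) = 0.02502 mm
δ = Σδ_i = -0.2802 mm.

-0.280 mm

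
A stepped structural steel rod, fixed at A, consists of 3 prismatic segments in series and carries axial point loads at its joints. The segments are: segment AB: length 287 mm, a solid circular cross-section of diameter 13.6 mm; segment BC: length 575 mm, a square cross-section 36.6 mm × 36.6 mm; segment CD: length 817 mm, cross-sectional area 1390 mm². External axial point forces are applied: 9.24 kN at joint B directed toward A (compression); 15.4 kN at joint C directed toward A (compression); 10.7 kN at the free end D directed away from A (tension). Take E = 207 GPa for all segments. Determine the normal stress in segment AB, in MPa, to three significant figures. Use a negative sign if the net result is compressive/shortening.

Internal axial forces (sectioning from the free end, tension +): N_CD = 10.7 kN, N_BC = -4.7 kN, N_AB = -13.94 kN.
A_AB = 145.3 mm².
σ_AB = N_AB/A_AB = -13940/145.3 = -95.96 MPa.

-96.0 MPa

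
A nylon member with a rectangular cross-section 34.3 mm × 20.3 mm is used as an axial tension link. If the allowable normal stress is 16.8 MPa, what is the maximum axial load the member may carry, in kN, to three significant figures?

A = 696.3 mm².
P_max = σ_allow · A = 16.8 · 696.3 = 11700 N = 11.7 kN.

11.7 kN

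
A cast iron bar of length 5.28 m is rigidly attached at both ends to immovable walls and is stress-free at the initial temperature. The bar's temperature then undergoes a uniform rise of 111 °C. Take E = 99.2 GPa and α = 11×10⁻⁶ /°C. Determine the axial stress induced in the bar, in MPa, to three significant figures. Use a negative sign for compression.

Free thermal expansion αLΔT = 11e-6 · 5280 · 111 = 6.447 mm.
The walls impose strain ε = −(6.447)/5280 = -1.2210e-03; σ = Eε = 99200 · -1.2210e-03 = -121.1 MPa.

-121 MPa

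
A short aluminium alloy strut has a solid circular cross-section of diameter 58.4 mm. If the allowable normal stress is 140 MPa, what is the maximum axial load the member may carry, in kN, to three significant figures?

375 kN

A = 2679 mm².
P_max = σ_allow · A = 140 · 2679 = 375000 N = 375 kN.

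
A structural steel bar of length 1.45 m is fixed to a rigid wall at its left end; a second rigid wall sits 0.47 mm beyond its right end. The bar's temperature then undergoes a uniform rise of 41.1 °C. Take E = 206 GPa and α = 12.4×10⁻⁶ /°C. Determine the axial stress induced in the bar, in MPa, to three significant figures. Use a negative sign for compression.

Free thermal expansion αLΔT = 12.4e-6 · 1450 · 41.1 = 0.739 mm.
The walls engage after the gap closes; constrained expansion = 0.739 − 0.47 = 0.269 mm.
The walls impose strain ε = −(0.269)/1450 = -1.8550e-04; σ = Eε = 206000 · -1.8550e-04 = -38.21 MPa.

-38.2 MPa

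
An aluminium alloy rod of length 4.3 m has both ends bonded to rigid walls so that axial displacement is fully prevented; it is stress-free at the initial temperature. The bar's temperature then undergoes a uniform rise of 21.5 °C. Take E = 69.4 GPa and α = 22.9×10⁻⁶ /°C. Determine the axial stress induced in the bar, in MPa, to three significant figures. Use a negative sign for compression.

-34.2 MPa

Free thermal expansion αLΔT = 22.9e-6 · 4300 · 21.5 = 2.117 mm.
The walls impose strain ε = −(2.117)/4300 = -4.9235e-04; σ = Eε = 69400 · -4.9235e-04 = -34.17 MPa.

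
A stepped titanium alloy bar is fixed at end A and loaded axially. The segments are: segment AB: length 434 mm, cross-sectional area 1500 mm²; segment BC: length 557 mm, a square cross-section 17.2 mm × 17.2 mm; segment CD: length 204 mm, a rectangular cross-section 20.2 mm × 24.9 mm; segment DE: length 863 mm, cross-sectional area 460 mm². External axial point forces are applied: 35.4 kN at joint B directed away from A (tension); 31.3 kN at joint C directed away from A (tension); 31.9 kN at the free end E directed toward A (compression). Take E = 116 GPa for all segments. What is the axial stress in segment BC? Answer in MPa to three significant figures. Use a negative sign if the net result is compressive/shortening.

Internal axial forces (sectioning from the free end, tension +): N_DE = -31.9 kN, N_CD = -31.9 kN, N_BC = -0.6 kN, N_AB = 34.8 kN.
A_BC = 295.8 mm².
σ_BC = N_BC/A_BC = -600/295.8 = -2.028 MPa.

-2.03 MPa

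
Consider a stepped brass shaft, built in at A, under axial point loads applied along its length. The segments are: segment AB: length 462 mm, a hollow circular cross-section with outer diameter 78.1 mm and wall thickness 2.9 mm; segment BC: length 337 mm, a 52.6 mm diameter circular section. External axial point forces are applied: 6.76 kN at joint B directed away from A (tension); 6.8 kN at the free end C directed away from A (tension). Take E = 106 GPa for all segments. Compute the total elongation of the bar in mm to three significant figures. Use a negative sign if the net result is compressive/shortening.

0.0962 mm

Internal axial forces (sectioning from the free end, tension +): N_BC = 6.8 kN, N_AB = 13.56 kN.
A_AB = 685.1 mm².
A_BC = 2173 mm².
δ_AB = 13560·462/(685.1·106000) = 0.08626 mm
δ_BC = 6800·337/(2173·106000) = 0.009949 mm
δ = Σδ_i = 0.09621 mm.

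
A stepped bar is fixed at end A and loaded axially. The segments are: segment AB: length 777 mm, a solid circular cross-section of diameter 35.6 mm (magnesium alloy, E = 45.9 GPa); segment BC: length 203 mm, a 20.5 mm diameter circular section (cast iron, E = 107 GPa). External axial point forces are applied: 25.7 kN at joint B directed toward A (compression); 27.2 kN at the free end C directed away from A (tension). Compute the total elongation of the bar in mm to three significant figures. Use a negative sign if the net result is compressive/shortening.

Internal axial forces (sectioning from the free end, tension +): N_BC = 27.2 kN, N_AB = 1.5 kN.
A_AB = 995.4 mm².
A_BC = 330.1 mm².
δ_AB = 1500·777/(995.4·45900) = 0.02551 mm
δ_BC = 27200·203/(330.1·107000) = 0.1563 mm
δ = Σδ_i = 0.1819 mm.

0.182 mm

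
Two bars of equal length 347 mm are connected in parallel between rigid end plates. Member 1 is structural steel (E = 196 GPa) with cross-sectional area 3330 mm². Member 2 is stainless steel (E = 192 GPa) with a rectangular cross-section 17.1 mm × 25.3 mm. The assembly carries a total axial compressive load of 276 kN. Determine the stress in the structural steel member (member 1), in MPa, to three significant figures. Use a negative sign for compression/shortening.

A_2 = 432.6 mm².
Equal strain + equilibrium ⇒ each member carries load in proportion to AE: A₁E₁ = 652700000 N, A₂E₂ = 83060000 N, ΣAE = 735700000 N.
σ₁ = P·E₁/ΣAE = -276000·196000/735700000 = -73.53 MPa.

-73.5 MPa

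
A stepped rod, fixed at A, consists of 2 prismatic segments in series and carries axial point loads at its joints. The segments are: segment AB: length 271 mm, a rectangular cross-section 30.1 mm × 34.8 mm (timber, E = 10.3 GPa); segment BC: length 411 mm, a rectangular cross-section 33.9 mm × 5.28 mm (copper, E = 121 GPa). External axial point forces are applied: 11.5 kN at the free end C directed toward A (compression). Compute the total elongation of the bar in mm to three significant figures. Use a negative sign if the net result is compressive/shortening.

-0.507 mm

Internal axial forces (sectioning from the free end, tension +): N_BC = -11.5 kN, N_AB = -11.5 kN.
A_AB = 1047 mm².
A_BC = 179 mm².
δ_AB = -11500·271/(1047·10300) = -0.2889 mm
δ_BC = -11500·411/(179·121000) = -0.2182 mm
δ = Σδ_i = -0.5071 mm.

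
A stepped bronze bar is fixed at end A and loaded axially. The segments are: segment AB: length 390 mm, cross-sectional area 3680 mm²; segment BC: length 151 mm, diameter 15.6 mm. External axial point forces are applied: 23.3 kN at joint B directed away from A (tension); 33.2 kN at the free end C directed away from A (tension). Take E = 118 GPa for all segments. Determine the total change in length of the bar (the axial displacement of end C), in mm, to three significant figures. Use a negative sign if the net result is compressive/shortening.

0.273 mm

Internal axial forces (sectioning from the free end, tension +): N_BC = 33.2 kN, N_AB = 56.5 kN.
A_BC = 191.1 mm².
δ_AB = 56500·390/(3680·118000) = 0.05074 mm
δ_BC = 33200·151/(191.1·118000) = 0.2223 mm
δ = Σδ_i = 0.273 mm.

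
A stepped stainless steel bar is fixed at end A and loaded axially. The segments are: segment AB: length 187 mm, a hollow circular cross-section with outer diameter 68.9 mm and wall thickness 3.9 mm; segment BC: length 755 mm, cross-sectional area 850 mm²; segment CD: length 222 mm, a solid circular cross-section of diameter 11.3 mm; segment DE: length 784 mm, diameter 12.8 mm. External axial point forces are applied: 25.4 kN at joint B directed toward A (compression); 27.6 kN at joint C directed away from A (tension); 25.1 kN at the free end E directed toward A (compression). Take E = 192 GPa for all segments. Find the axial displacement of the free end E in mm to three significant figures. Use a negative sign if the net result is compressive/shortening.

Internal axial forces (sectioning from the free end, tension +): N_DE = -25.1 kN, N_CD = -25.1 kN, N_BC = 2.5 kN, N_AB = -22.9 kN.
A_AB = 796.4 mm².
A_CD = 100.3 mm².
A_DE = 128.7 mm².
δ_AB = -22900·187/(796.4·192000) = -0.02801 mm
δ_BC = 2500·755/(850·192000) = 0.01157 mm
δ_CD = -25100·222/(100.3·192000) = -0.2894 mm
δ_DE = -25100·784/(128.7·192000) = -0.7965 mm
δ = Σδ_i = -1.102 mm.

-1.10 mm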